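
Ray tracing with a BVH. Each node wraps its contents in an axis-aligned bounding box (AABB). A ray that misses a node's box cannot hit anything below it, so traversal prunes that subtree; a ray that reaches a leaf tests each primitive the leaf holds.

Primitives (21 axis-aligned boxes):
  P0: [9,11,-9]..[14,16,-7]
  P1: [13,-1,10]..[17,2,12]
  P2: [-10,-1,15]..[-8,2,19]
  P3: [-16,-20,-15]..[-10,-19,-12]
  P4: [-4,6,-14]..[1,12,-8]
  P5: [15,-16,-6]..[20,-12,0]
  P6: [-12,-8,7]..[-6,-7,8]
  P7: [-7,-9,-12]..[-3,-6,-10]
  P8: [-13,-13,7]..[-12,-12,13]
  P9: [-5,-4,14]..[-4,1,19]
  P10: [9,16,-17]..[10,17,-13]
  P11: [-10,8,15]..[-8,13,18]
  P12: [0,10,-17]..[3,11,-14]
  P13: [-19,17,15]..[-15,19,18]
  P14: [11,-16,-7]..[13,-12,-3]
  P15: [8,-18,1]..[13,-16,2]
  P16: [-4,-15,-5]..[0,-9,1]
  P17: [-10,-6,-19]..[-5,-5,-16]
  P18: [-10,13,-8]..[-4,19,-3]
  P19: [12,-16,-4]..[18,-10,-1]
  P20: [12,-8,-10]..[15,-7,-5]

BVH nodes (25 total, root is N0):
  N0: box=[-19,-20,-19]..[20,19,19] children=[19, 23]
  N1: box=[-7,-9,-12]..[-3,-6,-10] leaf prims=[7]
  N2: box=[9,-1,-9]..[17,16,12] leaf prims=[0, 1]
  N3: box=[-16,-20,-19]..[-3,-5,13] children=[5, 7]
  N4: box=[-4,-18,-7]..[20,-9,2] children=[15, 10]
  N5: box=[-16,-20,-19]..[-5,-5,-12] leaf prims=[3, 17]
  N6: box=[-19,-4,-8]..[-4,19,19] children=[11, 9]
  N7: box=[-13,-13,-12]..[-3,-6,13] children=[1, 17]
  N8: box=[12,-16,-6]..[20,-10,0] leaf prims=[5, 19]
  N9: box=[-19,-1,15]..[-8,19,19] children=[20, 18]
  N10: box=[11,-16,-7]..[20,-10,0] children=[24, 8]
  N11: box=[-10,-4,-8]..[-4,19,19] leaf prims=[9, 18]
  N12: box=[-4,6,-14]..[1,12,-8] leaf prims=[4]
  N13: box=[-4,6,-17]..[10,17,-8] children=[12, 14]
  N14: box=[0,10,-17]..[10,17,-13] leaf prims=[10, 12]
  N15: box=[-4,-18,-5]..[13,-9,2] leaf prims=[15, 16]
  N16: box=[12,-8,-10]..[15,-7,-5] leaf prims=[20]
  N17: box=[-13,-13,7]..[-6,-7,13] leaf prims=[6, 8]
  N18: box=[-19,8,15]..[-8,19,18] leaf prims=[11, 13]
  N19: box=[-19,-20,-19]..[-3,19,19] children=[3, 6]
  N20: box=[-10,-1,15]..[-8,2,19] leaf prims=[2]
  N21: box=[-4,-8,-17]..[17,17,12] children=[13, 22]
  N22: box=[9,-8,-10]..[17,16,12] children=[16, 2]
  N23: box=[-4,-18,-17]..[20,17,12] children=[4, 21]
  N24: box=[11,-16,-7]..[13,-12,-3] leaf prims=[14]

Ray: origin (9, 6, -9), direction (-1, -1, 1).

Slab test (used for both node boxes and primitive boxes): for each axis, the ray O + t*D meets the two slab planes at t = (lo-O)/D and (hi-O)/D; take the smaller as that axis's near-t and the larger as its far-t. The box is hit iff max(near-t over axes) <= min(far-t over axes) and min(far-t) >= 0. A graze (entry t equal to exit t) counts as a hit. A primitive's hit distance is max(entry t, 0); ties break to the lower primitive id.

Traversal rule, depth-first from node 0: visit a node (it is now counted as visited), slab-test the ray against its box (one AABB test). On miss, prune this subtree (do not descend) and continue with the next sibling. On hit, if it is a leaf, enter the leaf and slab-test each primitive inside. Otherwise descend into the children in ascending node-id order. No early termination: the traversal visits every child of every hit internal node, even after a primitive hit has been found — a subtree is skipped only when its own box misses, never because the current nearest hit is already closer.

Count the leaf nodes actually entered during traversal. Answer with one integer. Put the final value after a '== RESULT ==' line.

Trace the traversal:
N0 x:[-11,28] y:[-13,26] z:[-10,28] -> hit [-10,26], descend [19, 23]
  N19 x:[12,28] y:[-13,26] z:[-10,28] -> hit [12,26], descend [3, 6]
    N3 x:[12,25] y:[11,26] z:[-10,22] -> hit [12,22], descend [5, 7]
      N5 x:[14,25] y:[11,26] z:[-10,-3] -> miss, prune
      N7 x:[12,22] y:[12,19] z:[-3,22] -> hit [12,19], descend [1, 17]
        N1 x:[12,16] y:[12,15] z:[-3,-1] -> miss, prune
        N17 x:[15,22] y:[13,19] z:[16,22] -> hit [16,19] leaf, test {P6(miss), P8(miss)}
    N6 x:[13,28] y:[-13,10] z:[1,28] -> miss, prune
  N23 x:[-11,13] y:[-11,24] z:[-8,21] -> hit [-8,13], descend [4, 21]
    N4 x:[-11,13] y:[15,24] z:[2,11] -> miss, prune
    N21 x:[-8,13] y:[-11,14] z:[-8,21] -> hit [-8,13], descend [13, 22]
      N13 x:[-1,13] y:[-11,0] z:[-8,1] -> hit [-1,0], descend [12, 14]
        N12 x:[8,13] y:[-6,0] z:[-5,1] -> miss, prune
        N14 x:[-1,9] y:[-11,-4] z:[-8,-4] -> miss, prune
      N22 x:[-8,0] y:[-10,14] z:[-1,21] -> hit [-1,0], descend [2, 16]
        N2 x:[-8,0] y:[-10,7] z:[0,21] -> hit [0,0] leaf, test {P0(miss), P1(miss)}
        N16 x:[-6,-3] y:[13,14] z:[-1,4] -> miss, prune

Summary -> nodes [0, 19, 3, 5, 7, 1, 17, 6, 23, 4, 21, 13, 12, 14, 22, 2, 16]; box-tests=17; leaf-entries=2; first=miss

== RESULT ==
2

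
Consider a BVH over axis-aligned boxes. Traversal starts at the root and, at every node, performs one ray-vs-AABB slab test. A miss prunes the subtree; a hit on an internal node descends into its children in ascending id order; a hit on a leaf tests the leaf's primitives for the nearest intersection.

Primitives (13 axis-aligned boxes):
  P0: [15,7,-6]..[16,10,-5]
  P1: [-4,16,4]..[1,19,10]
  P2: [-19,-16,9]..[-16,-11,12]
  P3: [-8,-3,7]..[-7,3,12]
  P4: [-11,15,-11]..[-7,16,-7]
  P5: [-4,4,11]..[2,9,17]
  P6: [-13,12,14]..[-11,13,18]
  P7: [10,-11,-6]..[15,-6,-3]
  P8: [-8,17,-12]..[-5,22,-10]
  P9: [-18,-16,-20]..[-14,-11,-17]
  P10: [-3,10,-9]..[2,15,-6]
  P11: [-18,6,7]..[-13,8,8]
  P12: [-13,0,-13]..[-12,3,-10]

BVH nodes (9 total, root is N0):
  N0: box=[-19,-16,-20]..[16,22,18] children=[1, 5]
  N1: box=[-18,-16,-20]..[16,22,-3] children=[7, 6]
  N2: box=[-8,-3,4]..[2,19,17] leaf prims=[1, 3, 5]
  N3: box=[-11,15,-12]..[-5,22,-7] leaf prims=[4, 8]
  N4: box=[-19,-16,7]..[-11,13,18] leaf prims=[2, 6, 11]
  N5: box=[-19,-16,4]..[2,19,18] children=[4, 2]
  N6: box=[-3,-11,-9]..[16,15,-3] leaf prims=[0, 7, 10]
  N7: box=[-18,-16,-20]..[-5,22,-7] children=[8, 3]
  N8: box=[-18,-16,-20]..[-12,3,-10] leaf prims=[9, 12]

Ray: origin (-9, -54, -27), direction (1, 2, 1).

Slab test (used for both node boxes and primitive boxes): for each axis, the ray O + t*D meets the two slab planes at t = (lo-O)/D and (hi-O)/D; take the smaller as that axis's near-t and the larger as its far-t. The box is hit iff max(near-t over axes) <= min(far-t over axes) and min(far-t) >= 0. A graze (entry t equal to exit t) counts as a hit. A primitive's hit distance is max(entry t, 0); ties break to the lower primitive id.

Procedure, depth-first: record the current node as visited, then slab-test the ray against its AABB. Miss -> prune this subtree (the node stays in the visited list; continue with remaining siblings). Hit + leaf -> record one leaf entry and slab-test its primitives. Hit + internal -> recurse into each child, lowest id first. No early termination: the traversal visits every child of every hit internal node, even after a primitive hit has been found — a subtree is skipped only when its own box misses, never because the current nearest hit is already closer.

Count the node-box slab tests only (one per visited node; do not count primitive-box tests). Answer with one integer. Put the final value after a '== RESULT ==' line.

Trace the traversal:
N0 x:[-10,25] y:[19,38] z:[7,45] -> hit [19,25], descend [1, 5]
  N1 x:[-9,25] y:[19,38] z:[7,24] -> hit [19,24], descend [6, 7]
    N6 x:[6,25] y:[43/2,69/2] z:[18,24] -> hit [43/2,24] leaf, test {P0(miss), P7@t=43/2, P10(miss)}
    N7 x:[-9,4] y:[19,38] z:[7,20] -> miss, prune
  N5 x:[-10,11] y:[19,73/2] z:[31,45] -> miss, prune

Summary -> nodes [0, 1, 6, 7, 5]; box-tests=5; leaf-entries=1; first=P7

== RESULT ==
5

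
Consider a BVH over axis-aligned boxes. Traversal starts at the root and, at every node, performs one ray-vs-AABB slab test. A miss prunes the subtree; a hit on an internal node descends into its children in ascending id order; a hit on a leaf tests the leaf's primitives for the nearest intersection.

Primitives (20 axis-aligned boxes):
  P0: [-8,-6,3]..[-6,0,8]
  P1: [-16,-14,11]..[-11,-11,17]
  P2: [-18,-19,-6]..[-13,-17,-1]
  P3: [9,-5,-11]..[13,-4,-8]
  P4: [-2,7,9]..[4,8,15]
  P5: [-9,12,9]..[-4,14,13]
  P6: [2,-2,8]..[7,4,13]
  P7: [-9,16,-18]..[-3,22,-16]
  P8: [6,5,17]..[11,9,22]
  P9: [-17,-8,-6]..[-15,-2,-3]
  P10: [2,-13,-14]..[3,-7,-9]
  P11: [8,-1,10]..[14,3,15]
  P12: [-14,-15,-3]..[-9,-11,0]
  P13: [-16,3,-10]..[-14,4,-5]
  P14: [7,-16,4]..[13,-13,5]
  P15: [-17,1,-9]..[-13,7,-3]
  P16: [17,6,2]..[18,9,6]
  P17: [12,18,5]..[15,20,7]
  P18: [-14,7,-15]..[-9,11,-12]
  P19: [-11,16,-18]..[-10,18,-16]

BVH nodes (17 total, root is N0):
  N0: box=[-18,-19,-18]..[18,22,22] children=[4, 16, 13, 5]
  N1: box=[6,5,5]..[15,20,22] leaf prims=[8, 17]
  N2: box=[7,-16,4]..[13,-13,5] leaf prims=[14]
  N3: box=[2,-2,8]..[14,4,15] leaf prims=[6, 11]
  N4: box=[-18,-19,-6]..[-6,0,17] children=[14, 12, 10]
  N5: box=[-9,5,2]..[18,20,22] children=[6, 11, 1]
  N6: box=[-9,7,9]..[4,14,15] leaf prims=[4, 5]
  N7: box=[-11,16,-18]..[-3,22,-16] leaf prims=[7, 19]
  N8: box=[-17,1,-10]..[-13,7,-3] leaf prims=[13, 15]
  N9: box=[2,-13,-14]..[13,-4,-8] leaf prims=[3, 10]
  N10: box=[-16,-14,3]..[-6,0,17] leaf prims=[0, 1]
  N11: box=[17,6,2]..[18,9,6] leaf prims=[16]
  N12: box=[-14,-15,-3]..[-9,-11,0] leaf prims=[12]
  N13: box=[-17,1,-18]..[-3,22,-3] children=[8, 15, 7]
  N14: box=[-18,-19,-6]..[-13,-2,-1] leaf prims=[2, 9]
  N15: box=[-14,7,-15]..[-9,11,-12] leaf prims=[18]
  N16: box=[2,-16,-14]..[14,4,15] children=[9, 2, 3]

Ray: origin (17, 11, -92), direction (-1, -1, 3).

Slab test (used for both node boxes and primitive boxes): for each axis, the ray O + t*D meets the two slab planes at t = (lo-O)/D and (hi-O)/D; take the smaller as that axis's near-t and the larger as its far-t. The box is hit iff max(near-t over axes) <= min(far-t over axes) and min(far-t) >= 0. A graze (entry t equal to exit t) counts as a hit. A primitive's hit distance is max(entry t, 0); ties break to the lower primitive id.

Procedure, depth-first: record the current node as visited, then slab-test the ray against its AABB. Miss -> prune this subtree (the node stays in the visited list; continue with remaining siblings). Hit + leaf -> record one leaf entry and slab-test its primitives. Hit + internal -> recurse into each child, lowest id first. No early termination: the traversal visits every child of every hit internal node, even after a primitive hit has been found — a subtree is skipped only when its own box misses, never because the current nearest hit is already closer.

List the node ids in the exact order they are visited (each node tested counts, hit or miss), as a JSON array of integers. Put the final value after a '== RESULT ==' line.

Trace the traversal:
N0 x:[-1,35] y:[-11,30] z:[74/3,38] -> hit [74/3,30], descend [4, 5, 13, 16]
  N4 x:[23,35] y:[11,30] z:[86/3,109/3] -> hit [86/3,30], descend [10, 12, 14]
    N10 x:[23,33] y:[11,25] z:[95/3,109/3] -> miss, prune
    N12 x:[26,31] y:[22,26] z:[89/3,92/3] -> miss, prune
    N14 x:[30,35] y:[13,30] z:[86/3,91/3] -> hit [30,30] leaf, test {P2@t=30, P9(miss)}
  N5 x:[-1,26] y:[-9,6] z:[94/3,38] -> miss, prune
  N13 x:[20,34] y:[-11,10] z:[74/3,89/3] -> miss, prune
  N16 x:[3,15] y:[7,27] z:[26,107/3] -> miss, prune

8 AABB tests over nodes [0, 4, 10, 12, 14, 5, 13, 16]; 1 leaf entered; closest P2.

== RESULT ==
[0, 4, 10, 12, 14, 5, 13, 16]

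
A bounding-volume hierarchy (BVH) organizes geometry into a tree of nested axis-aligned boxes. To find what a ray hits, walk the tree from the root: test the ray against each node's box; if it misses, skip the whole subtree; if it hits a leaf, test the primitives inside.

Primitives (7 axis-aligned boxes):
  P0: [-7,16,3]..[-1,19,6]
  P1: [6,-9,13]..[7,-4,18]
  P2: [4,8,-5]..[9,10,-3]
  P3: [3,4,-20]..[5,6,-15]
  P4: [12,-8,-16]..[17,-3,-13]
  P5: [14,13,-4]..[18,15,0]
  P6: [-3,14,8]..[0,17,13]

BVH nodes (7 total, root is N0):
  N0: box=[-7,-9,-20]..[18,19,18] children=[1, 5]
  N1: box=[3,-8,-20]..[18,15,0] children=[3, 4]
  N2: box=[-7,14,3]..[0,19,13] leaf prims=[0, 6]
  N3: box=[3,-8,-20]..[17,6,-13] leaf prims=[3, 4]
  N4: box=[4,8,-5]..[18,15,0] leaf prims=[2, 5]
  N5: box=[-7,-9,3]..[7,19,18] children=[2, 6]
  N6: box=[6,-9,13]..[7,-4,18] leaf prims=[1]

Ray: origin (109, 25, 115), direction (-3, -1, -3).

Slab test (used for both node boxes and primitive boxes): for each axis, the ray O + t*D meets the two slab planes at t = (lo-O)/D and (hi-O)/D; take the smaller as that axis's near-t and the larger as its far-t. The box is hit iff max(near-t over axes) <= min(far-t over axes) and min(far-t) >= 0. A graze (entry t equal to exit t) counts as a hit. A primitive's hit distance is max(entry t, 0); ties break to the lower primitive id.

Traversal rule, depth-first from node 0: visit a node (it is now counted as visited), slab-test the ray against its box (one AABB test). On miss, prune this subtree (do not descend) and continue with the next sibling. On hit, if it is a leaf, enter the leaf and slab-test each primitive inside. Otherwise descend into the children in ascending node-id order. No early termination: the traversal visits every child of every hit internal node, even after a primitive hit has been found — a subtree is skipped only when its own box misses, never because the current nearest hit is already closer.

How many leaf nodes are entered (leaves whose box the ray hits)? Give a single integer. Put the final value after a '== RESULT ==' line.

Walk:
N0 x:[91/3,116/3] y:[6,34] z:[97/3,45] -> hit [97/3,34], descend [1, 5]
  N1 x:[91/3,106/3] y:[10,33] z:[115/3,45] -> miss, prune
  N5 x:[34,116/3] y:[6,34] z:[97/3,112/3] -> hit [34,34], descend [2, 6]
    N2 x:[109/3,116/3] y:[6,11] z:[34,112/3] -> miss, prune
    N6 x:[34,103/3] y:[29,34] z:[97/3,34] -> hit [34,34] leaf, test {P1@t=34}

order=[0, 1, 5, 2, 6]  |boxes|=5  |leaves|=1  hit=P1

== RESULT ==
1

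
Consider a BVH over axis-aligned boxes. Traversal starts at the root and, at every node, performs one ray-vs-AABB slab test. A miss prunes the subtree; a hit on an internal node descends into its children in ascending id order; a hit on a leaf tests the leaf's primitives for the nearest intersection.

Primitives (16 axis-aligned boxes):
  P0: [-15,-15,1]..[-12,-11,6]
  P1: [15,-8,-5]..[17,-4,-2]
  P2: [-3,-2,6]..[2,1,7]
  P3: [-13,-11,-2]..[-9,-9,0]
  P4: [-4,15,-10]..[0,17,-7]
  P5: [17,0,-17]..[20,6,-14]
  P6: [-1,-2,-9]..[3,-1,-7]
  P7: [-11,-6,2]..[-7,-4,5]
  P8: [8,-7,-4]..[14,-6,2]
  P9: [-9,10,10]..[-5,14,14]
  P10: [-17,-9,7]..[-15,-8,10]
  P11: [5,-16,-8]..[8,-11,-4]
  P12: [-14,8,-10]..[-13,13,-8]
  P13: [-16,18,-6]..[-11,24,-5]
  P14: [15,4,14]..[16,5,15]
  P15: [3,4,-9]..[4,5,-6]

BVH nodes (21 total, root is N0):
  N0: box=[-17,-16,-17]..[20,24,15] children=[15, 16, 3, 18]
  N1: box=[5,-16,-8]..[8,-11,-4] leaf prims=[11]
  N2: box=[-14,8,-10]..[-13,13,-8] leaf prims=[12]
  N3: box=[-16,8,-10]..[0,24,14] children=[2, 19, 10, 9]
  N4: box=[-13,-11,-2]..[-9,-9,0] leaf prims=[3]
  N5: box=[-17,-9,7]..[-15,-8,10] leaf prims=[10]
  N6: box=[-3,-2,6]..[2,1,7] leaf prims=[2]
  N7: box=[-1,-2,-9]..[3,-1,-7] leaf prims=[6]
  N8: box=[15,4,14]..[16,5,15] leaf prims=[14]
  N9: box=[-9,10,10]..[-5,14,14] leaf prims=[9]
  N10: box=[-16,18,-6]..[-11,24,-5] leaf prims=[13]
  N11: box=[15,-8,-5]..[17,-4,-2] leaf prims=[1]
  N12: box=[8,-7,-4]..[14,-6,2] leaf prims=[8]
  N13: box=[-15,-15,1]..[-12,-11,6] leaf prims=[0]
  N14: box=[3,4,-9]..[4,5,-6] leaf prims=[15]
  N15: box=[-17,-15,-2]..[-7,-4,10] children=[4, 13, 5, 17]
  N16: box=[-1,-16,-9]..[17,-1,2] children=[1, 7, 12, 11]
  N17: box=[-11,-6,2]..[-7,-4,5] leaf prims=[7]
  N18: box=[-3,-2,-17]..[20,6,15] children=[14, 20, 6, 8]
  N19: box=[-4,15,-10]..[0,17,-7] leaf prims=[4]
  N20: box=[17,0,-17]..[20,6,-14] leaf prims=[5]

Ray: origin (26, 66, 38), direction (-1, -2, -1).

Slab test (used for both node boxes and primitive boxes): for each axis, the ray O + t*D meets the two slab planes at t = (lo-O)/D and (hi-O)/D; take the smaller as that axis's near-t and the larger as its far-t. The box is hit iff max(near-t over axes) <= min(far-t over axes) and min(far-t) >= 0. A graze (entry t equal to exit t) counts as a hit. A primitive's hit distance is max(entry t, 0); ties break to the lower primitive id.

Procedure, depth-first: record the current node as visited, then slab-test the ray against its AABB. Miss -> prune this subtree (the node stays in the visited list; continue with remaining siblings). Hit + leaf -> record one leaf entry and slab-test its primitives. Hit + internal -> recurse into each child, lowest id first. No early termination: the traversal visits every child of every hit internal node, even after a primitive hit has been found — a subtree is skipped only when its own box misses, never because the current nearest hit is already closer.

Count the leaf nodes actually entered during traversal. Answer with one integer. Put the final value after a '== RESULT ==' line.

Traverse from the root:
N0 x:[6,43] y:[21,41] z:[23,55] -> hit [23,41], descend [3, 15, 16, 18]
  N3 x:[26,42] y:[21,29] z:[24,48] -> hit [26,29], descend [2, 9, 10, 19]
    N2 x:[39,40] y:[53/2,29] z:[46,48] -> miss, prune
    N9 x:[31,35] y:[26,28] z:[24,28] -> miss, prune
    N10 x:[37,42] y:[21,24] z:[43,44] -> miss, prune
    N19 x:[26,30] y:[49/2,51/2] z:[45,48] -> miss, prune
  N15 x:[33,43] y:[35,81/2] z:[28,40] -> hit [35,40], descend [4, 5, 13, 17]
    N4 x:[35,39] y:[75/2,77/2] z:[38,40] -> hit [38,77/2] leaf, test {P3@t=38}
    N5 x:[41,43] y:[37,75/2] z:[28,31] -> miss, prune
    N13 x:[38,41] y:[77/2,81/2] z:[32,37] -> miss, prune
    N17 x:[33,37] y:[35,36] z:[33,36] -> hit [35,36] leaf, test {P7@t=35}
  N16 x:[9,27] y:[67/2,41] z:[36,47] -> miss, prune
  N18 x:[6,29] y:[30,34] z:[23,55] -> miss, prune

Visited [0, 3, 2, 9, 10, 19, 15, 4, 5, 13, 17, 16, 18]. Tests: 13 box, 2 leaf. Nearest: P7.

== RESULT ==
2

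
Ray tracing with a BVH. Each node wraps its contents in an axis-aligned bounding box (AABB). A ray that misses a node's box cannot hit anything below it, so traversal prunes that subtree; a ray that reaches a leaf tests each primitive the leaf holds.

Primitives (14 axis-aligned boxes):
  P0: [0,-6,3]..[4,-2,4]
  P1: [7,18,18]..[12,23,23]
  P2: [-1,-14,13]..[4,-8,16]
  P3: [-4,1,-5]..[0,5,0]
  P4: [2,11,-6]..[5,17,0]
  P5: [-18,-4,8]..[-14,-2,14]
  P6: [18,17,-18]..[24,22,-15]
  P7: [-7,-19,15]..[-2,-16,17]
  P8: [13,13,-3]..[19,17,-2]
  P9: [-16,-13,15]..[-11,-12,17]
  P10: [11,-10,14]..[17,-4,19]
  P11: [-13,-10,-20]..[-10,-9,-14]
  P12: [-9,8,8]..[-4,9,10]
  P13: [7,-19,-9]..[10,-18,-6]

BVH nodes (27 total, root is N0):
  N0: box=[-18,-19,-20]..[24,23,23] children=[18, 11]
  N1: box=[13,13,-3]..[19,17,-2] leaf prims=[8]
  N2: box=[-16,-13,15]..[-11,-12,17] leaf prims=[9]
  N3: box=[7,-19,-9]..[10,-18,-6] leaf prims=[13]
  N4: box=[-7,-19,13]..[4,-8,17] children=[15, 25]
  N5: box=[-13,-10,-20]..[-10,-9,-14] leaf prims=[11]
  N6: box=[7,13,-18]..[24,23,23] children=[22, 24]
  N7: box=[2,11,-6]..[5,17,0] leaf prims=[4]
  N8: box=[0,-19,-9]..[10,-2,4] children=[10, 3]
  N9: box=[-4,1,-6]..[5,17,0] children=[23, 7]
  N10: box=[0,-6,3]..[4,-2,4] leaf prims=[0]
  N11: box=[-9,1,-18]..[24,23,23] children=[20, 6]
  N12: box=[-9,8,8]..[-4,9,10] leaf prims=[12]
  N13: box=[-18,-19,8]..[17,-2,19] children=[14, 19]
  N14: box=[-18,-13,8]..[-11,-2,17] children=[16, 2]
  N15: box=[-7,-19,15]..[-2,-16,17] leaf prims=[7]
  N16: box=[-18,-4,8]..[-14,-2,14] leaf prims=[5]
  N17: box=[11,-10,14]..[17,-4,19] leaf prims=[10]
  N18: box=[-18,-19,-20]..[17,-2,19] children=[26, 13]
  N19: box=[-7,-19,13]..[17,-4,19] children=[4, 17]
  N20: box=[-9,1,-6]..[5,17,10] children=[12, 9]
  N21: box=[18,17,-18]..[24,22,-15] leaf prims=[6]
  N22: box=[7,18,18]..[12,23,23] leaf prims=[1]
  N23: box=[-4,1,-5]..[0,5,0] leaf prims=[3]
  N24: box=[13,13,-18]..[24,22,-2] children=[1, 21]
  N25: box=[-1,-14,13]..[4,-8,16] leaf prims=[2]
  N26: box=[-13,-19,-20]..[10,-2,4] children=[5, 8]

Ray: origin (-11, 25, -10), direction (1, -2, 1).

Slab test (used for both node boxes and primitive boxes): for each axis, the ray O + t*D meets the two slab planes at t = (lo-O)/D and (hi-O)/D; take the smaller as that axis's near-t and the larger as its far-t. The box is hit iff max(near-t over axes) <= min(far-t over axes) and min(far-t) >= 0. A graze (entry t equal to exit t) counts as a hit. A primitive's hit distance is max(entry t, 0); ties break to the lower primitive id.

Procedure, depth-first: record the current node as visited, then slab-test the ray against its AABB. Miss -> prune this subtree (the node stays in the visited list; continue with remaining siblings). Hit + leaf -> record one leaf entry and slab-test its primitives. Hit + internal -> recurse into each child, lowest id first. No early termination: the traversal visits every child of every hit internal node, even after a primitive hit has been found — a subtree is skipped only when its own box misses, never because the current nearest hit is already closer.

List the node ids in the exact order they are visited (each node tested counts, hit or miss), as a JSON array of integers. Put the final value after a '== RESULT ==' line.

Traverse from the root:
N0 x:[-7,35] y:[1,22] z:[-10,33] -> hit [1,22], descend [11, 18]
  N11 x:[2,35] y:[1,12] z:[-8,33] -> hit [2,12], descend [6, 20]
    N6 x:[18,35] y:[1,6] z:[-8,33] -> miss, prune
    N20 x:[2,16] y:[4,12] z:[4,20] -> hit [4,12], descend [9, 12]
      N9 x:[7,16] y:[4,12] z:[4,10] -> hit [7,10], descend [7, 23]
        N7 x:[13,16] y:[4,7] z:[4,10] -> miss, prune
        N23 x:[7,11] y:[10,12] z:[5,10] -> hit [10,10] leaf, test {P3@t=10}
      N12 x:[2,7] y:[8,17/2] z:[18,20] -> miss, prune
  N18 x:[-7,28] y:[27/2,22] z:[-10,29] -> hit [27/2,22], descend [13, 26]
    N13 x:[-7,28] y:[27/2,22] z:[18,29] -> hit [18,22], descend [14, 19]
      N14 x:[-7,0] y:[27/2,19] z:[18,27] -> miss, prune
      N19 x:[4,28] y:[29/2,22] z:[23,29] -> miss, prune
    N26 x:[-2,21] y:[27/2,22] z:[-10,14] -> hit [27/2,14], descend [5, 8]
      N5 x:[-2,1] y:[17,35/2] z:[-10,-4] -> miss, prune
      N8 x:[11,21] y:[27/2,22] z:[1,14] -> hit [27/2,14], descend [3, 10]
        N3 x:[18,21] y:[43/2,22] z:[1,4] -> miss, prune
        N10 x:[11,15] y:[27/2,31/2] z:[13,14] -> hit [27/2,14] leaf, test {P0@t=27/2}

Visited [0, 11, 6, 20, 9, 7, 23, 12, 18, 13, 14, 19, 26, 5, 8, 3, 10]. Tests: 17 box, 2 leaf. Nearest: P3.

== RESULT ==
[0, 11, 6, 20, 9, 7, 23, 12, 18, 13, 14, 19, 26, 5, 8, 3, 10]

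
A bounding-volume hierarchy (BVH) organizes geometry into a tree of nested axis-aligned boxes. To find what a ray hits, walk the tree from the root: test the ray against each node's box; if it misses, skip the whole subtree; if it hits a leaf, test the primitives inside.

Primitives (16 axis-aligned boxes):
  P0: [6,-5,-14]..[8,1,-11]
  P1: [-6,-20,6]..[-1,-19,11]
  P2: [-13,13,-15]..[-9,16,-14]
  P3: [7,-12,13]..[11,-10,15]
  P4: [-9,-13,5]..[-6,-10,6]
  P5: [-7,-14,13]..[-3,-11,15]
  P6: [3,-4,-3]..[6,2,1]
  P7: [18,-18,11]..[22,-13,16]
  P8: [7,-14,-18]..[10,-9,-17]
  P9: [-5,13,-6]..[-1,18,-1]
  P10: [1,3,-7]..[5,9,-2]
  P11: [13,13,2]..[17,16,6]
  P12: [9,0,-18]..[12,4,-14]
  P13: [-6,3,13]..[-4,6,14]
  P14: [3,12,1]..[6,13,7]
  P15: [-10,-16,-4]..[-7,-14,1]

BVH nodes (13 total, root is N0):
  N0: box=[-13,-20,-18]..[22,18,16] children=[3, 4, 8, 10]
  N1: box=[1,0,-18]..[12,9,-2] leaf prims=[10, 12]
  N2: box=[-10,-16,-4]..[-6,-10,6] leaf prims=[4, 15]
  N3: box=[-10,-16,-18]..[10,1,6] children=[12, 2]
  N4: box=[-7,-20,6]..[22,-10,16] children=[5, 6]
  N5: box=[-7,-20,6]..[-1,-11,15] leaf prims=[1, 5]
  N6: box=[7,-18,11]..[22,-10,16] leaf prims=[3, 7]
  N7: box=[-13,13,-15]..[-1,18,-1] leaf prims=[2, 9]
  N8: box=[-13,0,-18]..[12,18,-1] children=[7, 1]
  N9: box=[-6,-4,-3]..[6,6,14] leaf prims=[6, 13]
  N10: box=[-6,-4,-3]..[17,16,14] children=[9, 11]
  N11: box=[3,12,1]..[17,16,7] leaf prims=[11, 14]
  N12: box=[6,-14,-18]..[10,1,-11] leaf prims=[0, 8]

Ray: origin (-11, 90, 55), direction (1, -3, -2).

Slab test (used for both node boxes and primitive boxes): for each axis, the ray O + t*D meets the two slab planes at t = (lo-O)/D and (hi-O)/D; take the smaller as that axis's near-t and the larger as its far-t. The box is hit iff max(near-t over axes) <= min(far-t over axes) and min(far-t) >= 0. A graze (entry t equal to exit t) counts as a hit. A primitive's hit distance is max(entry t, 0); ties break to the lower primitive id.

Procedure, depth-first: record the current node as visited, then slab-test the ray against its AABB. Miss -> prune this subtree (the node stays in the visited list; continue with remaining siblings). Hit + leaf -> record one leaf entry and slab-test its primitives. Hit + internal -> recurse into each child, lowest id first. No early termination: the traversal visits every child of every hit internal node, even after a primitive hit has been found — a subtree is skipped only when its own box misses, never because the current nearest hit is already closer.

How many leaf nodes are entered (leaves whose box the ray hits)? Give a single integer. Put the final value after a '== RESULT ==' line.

Trace the traversal:
N0 x:[-2,33] y:[24,110/3] z:[39/2,73/2] -> hit [24,33], descend [3, 4, 8, 10]
  N3 x:[1,21] y:[89/3,106/3] z:[49/2,73/2] -> miss, prune
  N4 x:[4,33] y:[100/3,110/3] z:[39/2,49/2] -> miss, prune
  N8 x:[-2,23] y:[24,30] z:[28,73/2] -> miss, prune
  N10 x:[5,28] y:[74/3,94/3] z:[41/2,29] -> hit [74/3,28], descend [9, 11]
    N9 x:[5,17] y:[28,94/3] z:[41/2,29] -> miss, prune
    N11 x:[14,28] y:[74/3,26] z:[24,27] -> hit [74/3,26] leaf, test {P11@t=74/3, P14(miss)}

Visited [0, 3, 4, 8, 10, 9, 11]. Tests: 7 box, 1 leaf. Nearest: P11.

== RESULT ==
1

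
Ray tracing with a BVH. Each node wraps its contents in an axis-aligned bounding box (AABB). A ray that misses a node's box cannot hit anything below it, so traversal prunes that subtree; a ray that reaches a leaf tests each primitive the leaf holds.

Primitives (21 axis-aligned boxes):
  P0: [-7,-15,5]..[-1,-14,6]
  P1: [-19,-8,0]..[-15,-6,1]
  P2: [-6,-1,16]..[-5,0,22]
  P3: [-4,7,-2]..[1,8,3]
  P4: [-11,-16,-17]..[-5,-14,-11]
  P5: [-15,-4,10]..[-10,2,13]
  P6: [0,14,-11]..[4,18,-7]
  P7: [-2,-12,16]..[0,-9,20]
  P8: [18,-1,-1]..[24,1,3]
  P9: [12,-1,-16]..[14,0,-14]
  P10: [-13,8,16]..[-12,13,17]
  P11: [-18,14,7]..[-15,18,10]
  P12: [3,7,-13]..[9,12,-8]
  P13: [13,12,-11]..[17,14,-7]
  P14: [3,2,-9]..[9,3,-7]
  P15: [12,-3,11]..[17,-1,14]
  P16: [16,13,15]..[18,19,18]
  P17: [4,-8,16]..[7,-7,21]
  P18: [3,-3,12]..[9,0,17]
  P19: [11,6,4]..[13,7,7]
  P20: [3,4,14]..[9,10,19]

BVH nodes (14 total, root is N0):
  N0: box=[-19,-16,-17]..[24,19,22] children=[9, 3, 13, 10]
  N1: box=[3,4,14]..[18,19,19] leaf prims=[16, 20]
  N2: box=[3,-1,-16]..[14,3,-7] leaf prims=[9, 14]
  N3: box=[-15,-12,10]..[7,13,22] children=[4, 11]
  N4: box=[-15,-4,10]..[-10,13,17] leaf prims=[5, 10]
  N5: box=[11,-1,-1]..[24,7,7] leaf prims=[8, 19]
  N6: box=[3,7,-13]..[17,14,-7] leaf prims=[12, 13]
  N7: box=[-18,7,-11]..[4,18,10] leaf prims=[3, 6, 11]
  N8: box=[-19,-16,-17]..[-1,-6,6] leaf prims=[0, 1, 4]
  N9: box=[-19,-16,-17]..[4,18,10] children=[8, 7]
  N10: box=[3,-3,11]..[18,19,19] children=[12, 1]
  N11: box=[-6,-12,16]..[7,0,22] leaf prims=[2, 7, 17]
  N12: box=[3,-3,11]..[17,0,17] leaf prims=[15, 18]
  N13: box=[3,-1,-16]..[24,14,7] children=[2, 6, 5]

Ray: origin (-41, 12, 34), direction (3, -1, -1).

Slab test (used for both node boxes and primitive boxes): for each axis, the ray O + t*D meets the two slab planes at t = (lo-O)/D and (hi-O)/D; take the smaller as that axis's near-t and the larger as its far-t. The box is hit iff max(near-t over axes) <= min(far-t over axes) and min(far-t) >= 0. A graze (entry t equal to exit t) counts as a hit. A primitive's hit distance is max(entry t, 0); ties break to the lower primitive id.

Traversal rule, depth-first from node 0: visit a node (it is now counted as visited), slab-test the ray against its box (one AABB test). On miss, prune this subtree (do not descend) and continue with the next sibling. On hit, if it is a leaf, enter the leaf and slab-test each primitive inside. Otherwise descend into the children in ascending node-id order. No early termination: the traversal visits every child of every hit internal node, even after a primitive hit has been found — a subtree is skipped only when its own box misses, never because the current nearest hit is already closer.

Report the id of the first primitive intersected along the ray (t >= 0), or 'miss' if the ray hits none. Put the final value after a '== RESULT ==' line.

Traverse from the root:
N0 x:[22/3,65/3] y:[-7,28] z:[12,51] -> hit [12,65/3], descend [3, 9, 10, 13]
  N3 x:[26/3,16] y:[-1,24] z:[12,24] -> hit [12,16], descend [4, 11]
    N4 x:[26/3,31/3] y:[-1,16] z:[17,24] -> miss, prune
    N11 x:[35/3,16] y:[12,24] z:[12,18] -> hit [12,16] leaf, test {P2@t=12, P7(miss), P17(miss)}
  N9 x:[22/3,15] y:[-6,28] z:[24,51] -> miss, prune
  N10 x:[44/3,59/3] y:[-7,15] z:[15,23] -> hit [15,15], descend [1, 12]
    N1 x:[44/3,59/3] y:[-7,8] z:[15,20] -> miss, prune
    N12 x:[44/3,58/3] y:[12,15] z:[17,23] -> miss, prune
  N13 x:[44/3,65/3] y:[-2,13] z:[27,50] -> miss, prune

Visited [0, 3, 4, 11, 9, 10, 1, 12, 13]. Tests: 9 box, 1 leaf. Nearest: P2.

== RESULT ==
2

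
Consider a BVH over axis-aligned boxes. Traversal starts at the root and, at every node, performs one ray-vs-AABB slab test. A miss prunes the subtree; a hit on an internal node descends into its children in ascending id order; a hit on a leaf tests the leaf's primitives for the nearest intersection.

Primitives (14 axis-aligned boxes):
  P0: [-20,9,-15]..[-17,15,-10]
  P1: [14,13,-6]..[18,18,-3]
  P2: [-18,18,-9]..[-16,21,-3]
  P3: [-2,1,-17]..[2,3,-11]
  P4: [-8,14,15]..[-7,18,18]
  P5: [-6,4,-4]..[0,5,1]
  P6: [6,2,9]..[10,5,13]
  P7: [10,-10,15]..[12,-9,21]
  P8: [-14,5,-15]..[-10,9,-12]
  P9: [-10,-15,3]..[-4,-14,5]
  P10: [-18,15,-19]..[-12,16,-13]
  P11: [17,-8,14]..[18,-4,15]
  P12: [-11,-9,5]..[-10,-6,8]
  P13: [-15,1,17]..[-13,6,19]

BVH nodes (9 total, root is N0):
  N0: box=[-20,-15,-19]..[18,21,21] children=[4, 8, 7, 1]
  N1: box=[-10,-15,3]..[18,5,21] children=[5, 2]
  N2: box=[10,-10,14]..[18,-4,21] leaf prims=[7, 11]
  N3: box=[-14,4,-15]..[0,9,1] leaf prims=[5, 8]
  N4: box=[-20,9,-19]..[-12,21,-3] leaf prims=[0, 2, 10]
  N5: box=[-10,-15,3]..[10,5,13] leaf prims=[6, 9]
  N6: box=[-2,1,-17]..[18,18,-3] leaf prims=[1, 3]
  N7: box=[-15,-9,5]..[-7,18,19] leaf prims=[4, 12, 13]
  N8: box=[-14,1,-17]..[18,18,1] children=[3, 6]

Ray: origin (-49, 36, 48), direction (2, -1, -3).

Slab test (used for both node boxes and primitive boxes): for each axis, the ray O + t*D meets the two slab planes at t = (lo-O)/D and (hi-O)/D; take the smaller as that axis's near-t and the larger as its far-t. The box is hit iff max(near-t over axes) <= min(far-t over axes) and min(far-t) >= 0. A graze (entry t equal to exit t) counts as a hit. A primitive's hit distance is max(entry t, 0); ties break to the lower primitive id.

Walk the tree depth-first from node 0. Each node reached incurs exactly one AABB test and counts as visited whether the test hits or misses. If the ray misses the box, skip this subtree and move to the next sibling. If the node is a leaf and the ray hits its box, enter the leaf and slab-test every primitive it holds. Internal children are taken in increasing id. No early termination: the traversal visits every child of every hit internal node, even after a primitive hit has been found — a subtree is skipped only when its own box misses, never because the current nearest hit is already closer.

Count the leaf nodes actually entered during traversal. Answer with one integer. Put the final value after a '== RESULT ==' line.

Trace the traversal:
N0 x:[29/2,67/2] y:[15,51] z:[9,67/3] -> hit [15,67/3], descend [1, 4, 7, 8]
  N1 x:[39/2,67/2] y:[31,51] z:[9,15] -> miss, prune
  N4 x:[29/2,37/2] y:[15,27] z:[17,67/3] -> hit [17,37/2] leaf, test {P0(miss), P2(miss), P10(miss)}
  N7 x:[17,21] y:[18,45] z:[29/3,43/3] -> miss, prune
  N8 x:[35/2,67/2] y:[18,35] z:[47/3,65/3] -> hit [18,65/3], descend [3, 6]
    N3 x:[35/2,49/2] y:[27,32] z:[47/3,21] -> miss, prune
    N6 x:[47/2,67/2] y:[18,35] z:[17,65/3] -> miss, prune

7 AABB tests over nodes [0, 1, 4, 7, 8, 3, 6]; 1 leaf entered; closest miss.

== RESULT ==
1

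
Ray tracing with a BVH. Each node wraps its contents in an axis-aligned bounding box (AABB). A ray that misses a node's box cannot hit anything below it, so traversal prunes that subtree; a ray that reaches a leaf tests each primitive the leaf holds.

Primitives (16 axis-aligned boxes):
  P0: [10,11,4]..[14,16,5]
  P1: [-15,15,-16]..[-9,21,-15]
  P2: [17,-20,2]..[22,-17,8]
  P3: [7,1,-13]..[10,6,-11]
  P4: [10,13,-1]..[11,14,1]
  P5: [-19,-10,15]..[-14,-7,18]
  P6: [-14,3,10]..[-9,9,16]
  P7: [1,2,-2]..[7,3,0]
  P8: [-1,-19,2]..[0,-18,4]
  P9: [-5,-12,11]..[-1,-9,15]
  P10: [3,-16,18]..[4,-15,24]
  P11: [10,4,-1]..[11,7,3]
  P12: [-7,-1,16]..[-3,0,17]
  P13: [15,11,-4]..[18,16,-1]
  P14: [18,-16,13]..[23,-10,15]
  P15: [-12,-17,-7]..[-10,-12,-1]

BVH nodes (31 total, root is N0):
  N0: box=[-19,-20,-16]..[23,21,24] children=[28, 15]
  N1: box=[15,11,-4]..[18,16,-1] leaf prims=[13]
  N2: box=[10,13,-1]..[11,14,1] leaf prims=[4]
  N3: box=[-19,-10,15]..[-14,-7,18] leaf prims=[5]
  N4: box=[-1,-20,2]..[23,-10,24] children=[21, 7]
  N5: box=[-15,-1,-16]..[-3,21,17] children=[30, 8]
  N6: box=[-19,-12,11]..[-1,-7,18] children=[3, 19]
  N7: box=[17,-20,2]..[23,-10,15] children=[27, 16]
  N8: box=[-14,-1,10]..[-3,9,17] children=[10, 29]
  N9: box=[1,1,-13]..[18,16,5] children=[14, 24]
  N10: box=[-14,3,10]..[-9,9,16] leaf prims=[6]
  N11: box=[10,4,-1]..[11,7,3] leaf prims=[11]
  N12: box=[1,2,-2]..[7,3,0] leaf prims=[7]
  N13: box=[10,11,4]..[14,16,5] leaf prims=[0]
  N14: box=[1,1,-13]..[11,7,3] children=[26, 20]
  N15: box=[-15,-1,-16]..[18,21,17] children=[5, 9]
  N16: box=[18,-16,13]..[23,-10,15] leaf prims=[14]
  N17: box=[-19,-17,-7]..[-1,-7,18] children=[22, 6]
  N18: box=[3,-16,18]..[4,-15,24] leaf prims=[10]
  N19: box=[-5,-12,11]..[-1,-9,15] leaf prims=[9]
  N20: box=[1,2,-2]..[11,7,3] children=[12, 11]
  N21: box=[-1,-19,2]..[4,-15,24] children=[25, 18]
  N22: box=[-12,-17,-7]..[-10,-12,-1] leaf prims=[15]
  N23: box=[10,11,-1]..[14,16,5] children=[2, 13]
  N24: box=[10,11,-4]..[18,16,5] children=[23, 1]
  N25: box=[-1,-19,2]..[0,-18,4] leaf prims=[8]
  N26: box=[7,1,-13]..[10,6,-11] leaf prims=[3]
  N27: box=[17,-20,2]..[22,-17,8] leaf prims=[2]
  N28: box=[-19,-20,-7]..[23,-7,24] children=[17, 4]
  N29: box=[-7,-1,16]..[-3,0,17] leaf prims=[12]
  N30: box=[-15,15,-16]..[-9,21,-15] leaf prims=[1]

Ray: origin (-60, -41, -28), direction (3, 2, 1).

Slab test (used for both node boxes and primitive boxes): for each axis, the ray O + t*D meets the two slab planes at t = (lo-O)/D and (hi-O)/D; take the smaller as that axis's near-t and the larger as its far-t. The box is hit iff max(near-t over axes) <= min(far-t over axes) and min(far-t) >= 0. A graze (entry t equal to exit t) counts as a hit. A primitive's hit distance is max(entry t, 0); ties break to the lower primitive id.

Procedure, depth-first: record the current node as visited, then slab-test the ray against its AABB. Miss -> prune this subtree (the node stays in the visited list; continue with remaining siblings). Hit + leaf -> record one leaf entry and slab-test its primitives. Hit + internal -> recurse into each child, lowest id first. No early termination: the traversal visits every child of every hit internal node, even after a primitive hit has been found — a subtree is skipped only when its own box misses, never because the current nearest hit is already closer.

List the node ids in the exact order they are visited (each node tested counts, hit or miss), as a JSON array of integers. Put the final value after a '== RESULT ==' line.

Walk:
N0 x:[41/3,83/3] y:[21/2,31] z:[12,52] -> hit [41/3,83/3], descend [15, 28]
  N15 x:[15,26] y:[20,31] z:[12,45] -> hit [20,26], descend [5, 9]
    N5 x:[15,19] y:[20,31] z:[12,45] -> miss, prune
    N9 x:[61/3,26] y:[21,57/2] z:[15,33] -> hit [21,26], descend [14, 24]
      N14 x:[61/3,71/3] y:[21,24] z:[15,31] -> hit [21,71/3], descend [20, 26]
        N20 x:[61/3,71/3] y:[43/2,24] z:[26,31] -> miss, prune
        N26 x:[67/3,70/3] y:[21,47/2] z:[15,17] -> miss, prune
      N24 x:[70/3,26] y:[26,57/2] z:[24,33] -> hit [26,26], descend [1, 23]
        N1 x:[25,26] y:[26,57/2] z:[24,27] -> hit [26,26] leaf, test {P13@t=26}
        N23 x:[70/3,74/3] y:[26,57/2] z:[27,33] -> miss, prune
  N28 x:[41/3,83/3] y:[21/2,17] z:[21,52] -> miss, prune

11 AABB tests over nodes [0, 15, 5, 9, 14, 20, 26, 24, 1, 23, 28]; 1 leaf entered; closest P13.

== RESULT ==
[0, 15, 5, 9, 14, 20, 26, 24, 1, 23, 28]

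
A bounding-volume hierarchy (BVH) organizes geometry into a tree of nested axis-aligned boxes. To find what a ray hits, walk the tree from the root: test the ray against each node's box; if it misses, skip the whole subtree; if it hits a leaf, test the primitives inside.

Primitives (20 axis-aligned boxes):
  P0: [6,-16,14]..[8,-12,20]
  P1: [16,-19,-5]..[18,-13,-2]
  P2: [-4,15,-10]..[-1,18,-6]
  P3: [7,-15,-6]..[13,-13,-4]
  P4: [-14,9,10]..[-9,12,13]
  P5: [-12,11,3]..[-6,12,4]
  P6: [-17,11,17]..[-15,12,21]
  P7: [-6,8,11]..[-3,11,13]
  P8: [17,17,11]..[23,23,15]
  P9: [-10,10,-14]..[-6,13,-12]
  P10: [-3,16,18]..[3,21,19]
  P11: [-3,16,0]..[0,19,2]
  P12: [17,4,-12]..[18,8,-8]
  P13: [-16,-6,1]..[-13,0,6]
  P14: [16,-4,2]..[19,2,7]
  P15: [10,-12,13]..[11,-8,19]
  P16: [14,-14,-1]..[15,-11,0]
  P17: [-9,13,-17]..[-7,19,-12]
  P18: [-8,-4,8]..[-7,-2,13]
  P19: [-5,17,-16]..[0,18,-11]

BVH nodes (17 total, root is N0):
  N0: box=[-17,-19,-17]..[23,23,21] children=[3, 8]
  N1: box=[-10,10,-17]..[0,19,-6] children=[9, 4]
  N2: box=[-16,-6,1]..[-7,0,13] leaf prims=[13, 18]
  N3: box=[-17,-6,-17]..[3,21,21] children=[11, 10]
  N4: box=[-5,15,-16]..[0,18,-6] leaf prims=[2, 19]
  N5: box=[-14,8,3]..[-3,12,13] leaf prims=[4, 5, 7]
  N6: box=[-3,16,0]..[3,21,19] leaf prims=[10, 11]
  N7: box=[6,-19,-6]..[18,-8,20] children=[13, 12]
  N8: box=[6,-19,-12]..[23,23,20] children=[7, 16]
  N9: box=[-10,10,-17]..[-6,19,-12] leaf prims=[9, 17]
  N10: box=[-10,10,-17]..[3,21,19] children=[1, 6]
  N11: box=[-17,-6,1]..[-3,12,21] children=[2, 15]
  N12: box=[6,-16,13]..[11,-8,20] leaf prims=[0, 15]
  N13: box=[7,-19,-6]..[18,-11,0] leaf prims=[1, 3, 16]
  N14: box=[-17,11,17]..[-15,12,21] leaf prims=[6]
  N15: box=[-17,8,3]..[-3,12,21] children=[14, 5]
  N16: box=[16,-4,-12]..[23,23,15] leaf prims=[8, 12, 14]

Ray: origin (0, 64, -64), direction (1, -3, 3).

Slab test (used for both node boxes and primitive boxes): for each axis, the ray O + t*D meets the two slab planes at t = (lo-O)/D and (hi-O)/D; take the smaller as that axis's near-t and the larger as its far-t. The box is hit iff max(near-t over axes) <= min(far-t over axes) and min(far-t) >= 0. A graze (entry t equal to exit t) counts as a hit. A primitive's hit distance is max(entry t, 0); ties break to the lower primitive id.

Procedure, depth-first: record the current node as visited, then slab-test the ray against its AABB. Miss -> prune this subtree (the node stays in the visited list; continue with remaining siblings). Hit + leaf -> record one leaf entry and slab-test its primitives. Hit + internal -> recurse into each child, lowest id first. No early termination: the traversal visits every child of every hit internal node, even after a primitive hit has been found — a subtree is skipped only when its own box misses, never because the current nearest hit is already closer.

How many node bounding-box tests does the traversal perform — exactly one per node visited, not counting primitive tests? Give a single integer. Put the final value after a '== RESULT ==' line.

Trace the traversal:
N0 x:[-17,23] y:[41/3,83/3] z:[47/3,85/3] -> hit [47/3,23], descend [3, 8]
  N3 x:[-17,3] y:[43/3,70/3] z:[47/3,85/3] -> miss, prune
  N8 x:[6,23] y:[41/3,83/3] z:[52/3,28] -> hit [52/3,23], descend [7, 16]
    N7 x:[6,18] y:[24,83/3] z:[58/3,28] -> miss, prune
    N16 x:[16,23] y:[41/3,68/3] z:[52/3,79/3] -> hit [52/3,68/3] leaf, test {P8(miss), P12(miss), P14(miss)}

5 AABB tests over nodes [0, 3, 8, 7, 16]; 1 leaf entered; closest miss.

== RESULT ==
5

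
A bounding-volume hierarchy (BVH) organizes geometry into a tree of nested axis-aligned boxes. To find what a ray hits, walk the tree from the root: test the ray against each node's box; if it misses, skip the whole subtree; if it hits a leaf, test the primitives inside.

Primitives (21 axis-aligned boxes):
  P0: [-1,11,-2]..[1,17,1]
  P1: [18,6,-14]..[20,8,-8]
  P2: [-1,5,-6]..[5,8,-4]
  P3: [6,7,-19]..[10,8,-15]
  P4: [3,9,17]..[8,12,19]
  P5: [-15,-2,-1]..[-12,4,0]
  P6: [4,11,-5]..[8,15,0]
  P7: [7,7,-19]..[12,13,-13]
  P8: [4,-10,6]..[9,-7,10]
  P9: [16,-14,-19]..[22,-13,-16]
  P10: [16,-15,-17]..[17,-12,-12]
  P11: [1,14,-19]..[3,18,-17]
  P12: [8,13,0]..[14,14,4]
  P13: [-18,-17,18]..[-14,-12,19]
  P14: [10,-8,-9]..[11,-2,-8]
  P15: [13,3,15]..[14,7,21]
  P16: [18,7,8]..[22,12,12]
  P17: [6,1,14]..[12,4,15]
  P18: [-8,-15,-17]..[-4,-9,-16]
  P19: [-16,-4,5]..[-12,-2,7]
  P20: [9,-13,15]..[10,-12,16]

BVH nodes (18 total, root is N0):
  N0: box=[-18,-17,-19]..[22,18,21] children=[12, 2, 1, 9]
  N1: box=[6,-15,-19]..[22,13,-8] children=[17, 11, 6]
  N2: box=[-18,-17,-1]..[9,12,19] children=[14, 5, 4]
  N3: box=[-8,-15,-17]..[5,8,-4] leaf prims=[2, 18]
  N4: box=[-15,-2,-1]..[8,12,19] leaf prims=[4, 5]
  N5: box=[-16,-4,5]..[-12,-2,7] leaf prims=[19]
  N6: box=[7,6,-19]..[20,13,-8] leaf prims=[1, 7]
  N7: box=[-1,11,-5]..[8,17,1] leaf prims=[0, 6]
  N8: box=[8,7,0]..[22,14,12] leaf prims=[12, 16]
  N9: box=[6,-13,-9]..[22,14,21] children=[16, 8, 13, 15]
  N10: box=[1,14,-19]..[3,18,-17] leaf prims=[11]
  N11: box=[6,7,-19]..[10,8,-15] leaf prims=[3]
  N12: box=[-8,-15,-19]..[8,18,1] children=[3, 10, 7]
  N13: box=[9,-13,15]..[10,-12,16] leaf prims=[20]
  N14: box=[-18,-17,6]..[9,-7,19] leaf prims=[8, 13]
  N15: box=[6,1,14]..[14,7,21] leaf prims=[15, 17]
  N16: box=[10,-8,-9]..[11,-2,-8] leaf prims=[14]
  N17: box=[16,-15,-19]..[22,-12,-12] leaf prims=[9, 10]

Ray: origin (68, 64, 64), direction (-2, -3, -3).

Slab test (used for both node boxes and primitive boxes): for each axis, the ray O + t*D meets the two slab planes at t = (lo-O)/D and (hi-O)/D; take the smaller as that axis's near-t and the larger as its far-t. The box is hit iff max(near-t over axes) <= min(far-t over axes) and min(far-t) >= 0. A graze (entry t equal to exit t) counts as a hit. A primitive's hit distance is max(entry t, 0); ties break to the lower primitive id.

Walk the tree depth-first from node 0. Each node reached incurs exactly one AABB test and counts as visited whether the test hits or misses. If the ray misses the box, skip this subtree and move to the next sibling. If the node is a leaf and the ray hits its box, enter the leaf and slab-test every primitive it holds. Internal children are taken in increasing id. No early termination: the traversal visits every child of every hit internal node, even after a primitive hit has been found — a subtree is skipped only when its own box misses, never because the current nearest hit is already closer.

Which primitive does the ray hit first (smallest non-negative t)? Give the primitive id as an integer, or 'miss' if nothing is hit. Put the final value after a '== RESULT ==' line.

Traverse from the root:
N0 x:[23,43] y:[46/3,27] z:[43/3,83/3] -> hit [23,27], descend [1, 2, 9, 12]
  N1 x:[23,31] y:[17,79/3] z:[24,83/3] -> hit [24,79/3], descend [6, 11, 17]
    N6 x:[24,61/2] y:[17,58/3] z:[24,83/3] -> miss, prune
    N11 x:[29,31] y:[56/3,19] z:[79/3,83/3] -> miss, prune
    N17 x:[23,26] y:[76/3,79/3] z:[76/3,83/3] -> hit [76/3,26] leaf, test {P9(miss), P10@t=51/2}
  N2 x:[59/2,43] y:[52/3,27] z:[15,65/3] -> miss, prune
  N9 x:[23,31] y:[50/3,77/3] z:[43/3,73/3] -> hit [23,73/3], descend [8, 13, 15, 16]
    N8 x:[23,30] y:[50/3,19] z:[52/3,64/3] -> miss, prune
    N13 x:[29,59/2] y:[76/3,77/3] z:[16,49/3] -> miss, prune
    N15 x:[27,31] y:[19,21] z:[43/3,50/3] -> miss, prune
    N16 x:[57/2,29] y:[22,24] z:[24,73/3] -> miss, prune
  N12 x:[30,38] y:[46/3,79/3] z:[21,83/3] -> miss, prune

order=[0, 1, 6, 11, 17, 2, 9, 8, 13, 15, 16, 12]  |boxes|=12  |leaves|=1  hit=P10

== RESULT ==
10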